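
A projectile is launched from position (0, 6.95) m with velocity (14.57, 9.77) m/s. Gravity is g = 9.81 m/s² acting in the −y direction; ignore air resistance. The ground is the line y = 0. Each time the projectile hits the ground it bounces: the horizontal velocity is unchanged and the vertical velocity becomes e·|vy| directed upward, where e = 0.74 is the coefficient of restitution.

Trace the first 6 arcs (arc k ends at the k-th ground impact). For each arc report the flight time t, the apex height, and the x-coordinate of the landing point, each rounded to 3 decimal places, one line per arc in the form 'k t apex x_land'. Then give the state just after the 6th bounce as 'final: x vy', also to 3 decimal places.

1 2.548 11.815 37.124
2 2.297 6.470 70.591
3 1.700 3.543 95.357
4 1.258 1.940 113.683
5 0.931 1.062 127.245
6 0.689 0.582 137.281
final: 137.281 2.500

Arc 1: start y=6.950, vy=9.770 → t=2.548, apex=11.815, x_land=37.124, impact vy=-15.225
  bounce: vy ← 0.74·15.225 = 11.267
Arc 2: start y=0.000, vy=11.267 → t=2.297, apex=6.470, x_land=70.591, impact vy=-11.267
  bounce: vy ← 0.74·11.267 = 8.337
Arc 3: start y=0.000, vy=8.337 → t=1.700, apex=3.543, x_land=95.357, impact vy=-8.337
  bounce: vy ← 0.74·8.337 = 6.170
Arc 4: start y=0.000, vy=6.170 → t=1.258, apex=1.940, x_land=113.683, impact vy=-6.170
  bounce: vy ← 0.74·6.170 = 4.566
Arc 5: start y=0.000, vy=4.566 → t=0.931, apex=1.062, x_land=127.245, impact vy=-4.566
  bounce: vy ← 0.74·4.566 = 3.379
Arc 6: start y=0.000, vy=3.379 → t=0.689, apex=0.582, x_land=137.281, impact vy=-3.379
  bounce: vy ← 0.74·3.379 = 2.500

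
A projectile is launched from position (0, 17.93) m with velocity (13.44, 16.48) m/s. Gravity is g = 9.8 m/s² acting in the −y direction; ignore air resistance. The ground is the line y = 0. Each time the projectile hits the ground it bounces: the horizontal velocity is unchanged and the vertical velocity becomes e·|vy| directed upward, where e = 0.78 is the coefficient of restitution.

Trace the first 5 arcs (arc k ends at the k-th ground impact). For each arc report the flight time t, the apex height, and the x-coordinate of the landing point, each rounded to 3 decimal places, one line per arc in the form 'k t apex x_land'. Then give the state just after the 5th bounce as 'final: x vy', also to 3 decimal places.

Arc 1: start y=17.930, vy=16.480 → t=4.229, apex=31.787, x_land=56.832, impact vy=-24.960
  bounce: vy ← 0.78·24.960 = 19.469
Arc 2: start y=0.000, vy=19.469 → t=3.973, apex=19.339, x_land=110.233, impact vy=-19.469
  bounce: vy ← 0.78·19.469 = 15.186
Arc 3: start y=0.000, vy=15.186 → t=3.099, apex=11.766, x_land=151.886, impact vy=-15.186
  bounce: vy ← 0.78·15.186 = 11.845
Arc 4: start y=0.000, vy=11.845 → t=2.417, apex=7.158, x_land=184.375, impact vy=-11.845
  bounce: vy ← 0.78·11.845 = 9.239
Arc 5: start y=0.000, vy=9.239 → t=1.886, apex=4.355, x_land=209.717, impact vy=-9.239
  bounce: vy ← 0.78·9.239 = 7.206

1 4.229 31.787 56.832
2 3.973 19.339 110.233
3 3.099 11.766 151.886
4 2.417 7.158 184.375
5 1.886 4.355 209.717
final: 209.717 7.206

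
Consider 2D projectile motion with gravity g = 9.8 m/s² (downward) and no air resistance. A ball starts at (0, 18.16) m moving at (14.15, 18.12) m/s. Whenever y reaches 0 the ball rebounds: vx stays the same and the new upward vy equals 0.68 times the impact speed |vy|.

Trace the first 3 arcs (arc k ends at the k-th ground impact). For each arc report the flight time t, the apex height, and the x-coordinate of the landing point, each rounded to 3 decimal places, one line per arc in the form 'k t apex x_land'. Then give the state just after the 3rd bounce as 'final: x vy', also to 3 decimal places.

Arc 1: start y=18.160, vy=18.120 → t=4.518, apex=34.912, x_land=63.933, impact vy=-26.159
  bounce: vy ← 0.68·26.159 = 17.788
Arc 2: start y=0.000, vy=17.788 → t=3.630, apex=16.143, x_land=115.300, impact vy=-17.788
  bounce: vy ← 0.68·17.788 = 12.096
Arc 3: start y=0.000, vy=12.096 → t=2.469, apex=7.465, x_land=150.229, impact vy=-12.096
  bounce: vy ← 0.68·12.096 = 8.225

1 4.518 34.912 63.933
2 3.630 16.143 115.300
3 2.469 7.465 150.229
final: 150.229 8.225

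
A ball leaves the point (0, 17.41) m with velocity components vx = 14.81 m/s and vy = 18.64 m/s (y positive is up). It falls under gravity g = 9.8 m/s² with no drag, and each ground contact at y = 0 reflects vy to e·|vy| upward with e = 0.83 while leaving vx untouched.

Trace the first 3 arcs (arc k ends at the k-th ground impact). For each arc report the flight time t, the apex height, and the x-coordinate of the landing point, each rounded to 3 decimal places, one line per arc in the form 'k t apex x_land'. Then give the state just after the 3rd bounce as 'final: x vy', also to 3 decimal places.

Arc 1: start y=17.410, vy=18.640 → t=4.580, apex=35.137, x_land=67.828, impact vy=-26.243
  bounce: vy ← 0.83·26.243 = 21.782
Arc 2: start y=0.000, vy=21.782 → t=4.445, apex=24.206, x_land=133.662, impact vy=-21.782
  bounce: vy ← 0.83·21.782 = 18.079
Arc 3: start y=0.000, vy=18.079 → t=3.690, apex=16.675, x_land=188.303, impact vy=-18.079
  bounce: vy ← 0.83·18.079 = 15.005

1 4.580 35.137 67.828
2 4.445 24.206 133.662
3 3.690 16.675 188.303
final: 188.303 15.005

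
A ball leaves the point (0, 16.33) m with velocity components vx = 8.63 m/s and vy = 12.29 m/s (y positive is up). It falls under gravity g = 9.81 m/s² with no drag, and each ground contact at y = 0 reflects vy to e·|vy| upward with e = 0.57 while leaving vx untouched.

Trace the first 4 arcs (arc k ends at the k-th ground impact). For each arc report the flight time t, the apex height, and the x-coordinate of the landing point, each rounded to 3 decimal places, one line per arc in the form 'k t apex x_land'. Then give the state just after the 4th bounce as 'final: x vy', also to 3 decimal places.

Arc 1: start y=16.330, vy=12.290 → t=3.466, apex=24.028, x_land=29.913, impact vy=-21.713
  bounce: vy ← 0.57·21.713 = 12.376
Arc 2: start y=0.000, vy=12.376 → t=2.523, apex=7.807, x_land=51.688, impact vy=-12.376
  bounce: vy ← 0.57·12.376 = 7.054
Arc 3: start y=0.000, vy=7.054 → t=1.438, apex=2.536, x_land=64.099, impact vy=-7.054
  bounce: vy ← 0.57·7.054 = 4.021
Arc 4: start y=0.000, vy=4.021 → t=0.820, apex=0.824, x_land=71.174, impact vy=-4.021
  bounce: vy ← 0.57·4.021 = 2.292

1 3.466 24.028 29.913
2 2.523 7.807 51.688
3 1.438 2.536 64.099
4 0.820 0.824 71.174
final: 71.174 2.292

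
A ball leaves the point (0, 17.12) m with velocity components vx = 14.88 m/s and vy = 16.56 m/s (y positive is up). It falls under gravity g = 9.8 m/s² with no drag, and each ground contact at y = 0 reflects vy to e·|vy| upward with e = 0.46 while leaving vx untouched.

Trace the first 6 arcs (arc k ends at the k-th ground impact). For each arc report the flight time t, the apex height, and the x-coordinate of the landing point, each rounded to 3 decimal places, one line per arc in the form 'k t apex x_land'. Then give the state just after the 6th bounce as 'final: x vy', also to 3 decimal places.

Arc 1: start y=17.120, vy=16.560 → t=4.210, apex=31.112, x_land=62.638, impact vy=-24.694
  bounce: vy ← 0.46·24.694 = 11.359
Arc 2: start y=0.000, vy=11.359 → t=2.318, apex=6.583, x_land=97.133, impact vy=-11.359
  bounce: vy ← 0.46·11.359 = 5.225
Arc 3: start y=0.000, vy=5.225 → t=1.066, apex=1.393, x_land=113.001, impact vy=-5.225
  bounce: vy ← 0.46·5.225 = 2.404
Arc 4: start y=0.000, vy=2.404 → t=0.491, apex=0.295, x_land=120.300, impact vy=-2.404
  bounce: vy ← 0.46·2.404 = 1.106
Arc 5: start y=0.000, vy=1.106 → t=0.226, apex=0.062, x_land=123.658, impact vy=-1.106
  bounce: vy ← 0.46·1.106 = 0.509
Arc 6: start y=0.000, vy=0.509 → t=0.104, apex=0.013, x_land=125.202, impact vy=-0.509
  bounce: vy ← 0.46·0.509 = 0.234

1 4.210 31.112 62.638
2 2.318 6.583 97.133
3 1.066 1.393 113.001
4 0.491 0.295 120.300
5 0.226 0.062 123.658
6 0.104 0.013 125.202
final: 125.202 0.234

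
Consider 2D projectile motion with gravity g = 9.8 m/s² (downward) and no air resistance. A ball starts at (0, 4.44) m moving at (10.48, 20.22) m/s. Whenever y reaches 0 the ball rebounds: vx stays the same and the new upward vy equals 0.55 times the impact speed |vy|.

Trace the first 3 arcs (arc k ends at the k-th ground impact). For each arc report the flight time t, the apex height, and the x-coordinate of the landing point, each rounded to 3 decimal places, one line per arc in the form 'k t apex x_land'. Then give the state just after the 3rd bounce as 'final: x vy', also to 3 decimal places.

Arc 1: start y=4.440, vy=20.220 → t=4.336, apex=25.300, x_land=45.436, impact vy=-22.268
  bounce: vy ← 0.55·22.268 = 12.248
Arc 2: start y=0.000, vy=12.248 → t=2.499, apex=7.653, x_land=71.631, impact vy=-12.248
  bounce: vy ← 0.55·12.248 = 6.736
Arc 3: start y=0.000, vy=6.736 → t=1.375, apex=2.315, x_land=86.038, impact vy=-6.736
  bounce: vy ← 0.55·6.736 = 3.705

1 4.336 25.300 45.436
2 2.499 7.653 71.631
3 1.375 2.315 86.038
final: 86.038 3.705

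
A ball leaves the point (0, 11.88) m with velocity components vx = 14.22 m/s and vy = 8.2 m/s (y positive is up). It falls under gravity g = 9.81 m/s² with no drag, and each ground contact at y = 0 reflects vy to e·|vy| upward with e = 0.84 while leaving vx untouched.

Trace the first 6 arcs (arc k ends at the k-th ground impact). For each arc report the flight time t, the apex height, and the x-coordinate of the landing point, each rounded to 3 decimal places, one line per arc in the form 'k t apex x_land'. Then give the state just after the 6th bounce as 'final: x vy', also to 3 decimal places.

Arc 1: start y=11.880, vy=8.200 → t=2.602, apex=15.307, x_land=37.007, impact vy=-17.330
  bounce: vy ← 0.84·17.330 = 14.557
Arc 2: start y=0.000, vy=14.557 → t=2.968, apex=10.801, x_land=79.209, impact vy=-14.557
  bounce: vy ← 0.84·14.557 = 12.228
Arc 3: start y=0.000, vy=12.228 → t=2.493, apex=7.621, x_land=114.659, impact vy=-12.228
  bounce: vy ← 0.84·12.228 = 10.272
Arc 4: start y=0.000, vy=10.272 → t=2.094, apex=5.377, x_land=144.437, impact vy=-10.272
  bounce: vy ← 0.84·10.272 = 8.628
Arc 5: start y=0.000, vy=8.628 → t=1.759, apex=3.794, x_land=169.450, impact vy=-8.628
  bounce: vy ← 0.84·8.628 = 7.248
Arc 6: start y=0.000, vy=7.248 → t=1.478, apex=2.677, x_land=190.462, impact vy=-7.248
  bounce: vy ← 0.84·7.248 = 6.088

1 2.602 15.307 37.007
2 2.968 10.801 79.209
3 2.493 7.621 114.659
4 2.094 5.377 144.437
5 1.759 3.794 169.450
6 1.478 2.677 190.462
final: 190.462 6.088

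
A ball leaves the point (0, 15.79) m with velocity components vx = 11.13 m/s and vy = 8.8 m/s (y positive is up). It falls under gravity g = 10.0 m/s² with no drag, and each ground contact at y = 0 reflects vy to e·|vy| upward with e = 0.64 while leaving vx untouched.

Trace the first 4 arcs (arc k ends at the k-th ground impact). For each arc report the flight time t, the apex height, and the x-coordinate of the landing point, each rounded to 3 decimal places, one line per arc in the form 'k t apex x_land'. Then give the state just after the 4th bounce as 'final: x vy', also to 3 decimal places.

1 2.863 19.662 31.866
2 2.538 8.054 60.117
3 1.624 3.299 78.197
4 1.040 1.351 89.769
final: 89.769 3.327

Arc 1: start y=15.790, vy=8.800 → t=2.863, apex=19.662, x_land=31.866, impact vy=-19.830
  bounce: vy ← 0.64·19.830 = 12.691
Arc 2: start y=0.000, vy=12.691 → t=2.538, apex=8.054, x_land=60.117, impact vy=-12.691
  bounce: vy ← 0.64·12.691 = 8.122
Arc 3: start y=0.000, vy=8.122 → t=1.624, apex=3.299, x_land=78.197, impact vy=-8.122
  bounce: vy ← 0.64·8.122 = 5.198
Arc 4: start y=0.000, vy=5.198 → t=1.040, apex=1.351, x_land=89.769, impact vy=-5.198
  bounce: vy ← 0.64·5.198 = 3.327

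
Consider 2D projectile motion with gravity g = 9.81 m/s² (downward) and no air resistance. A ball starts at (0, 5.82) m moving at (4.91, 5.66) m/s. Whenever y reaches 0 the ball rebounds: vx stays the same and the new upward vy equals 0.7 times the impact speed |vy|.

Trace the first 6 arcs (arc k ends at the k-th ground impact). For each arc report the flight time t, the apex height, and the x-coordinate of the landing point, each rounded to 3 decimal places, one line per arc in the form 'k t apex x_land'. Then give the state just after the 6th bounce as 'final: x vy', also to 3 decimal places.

Arc 1: start y=5.820, vy=5.660 → t=1.810, apex=7.453, x_land=8.885, impact vy=-12.092
  bounce: vy ← 0.7·12.092 = 8.465
Arc 2: start y=0.000, vy=8.465 → t=1.726, apex=3.652, x_land=17.358, impact vy=-8.465
  bounce: vy ← 0.7·8.465 = 5.925
Arc 3: start y=0.000, vy=5.925 → t=1.208, apex=1.789, x_land=23.290, impact vy=-5.925
  bounce: vy ← 0.7·5.925 = 4.148
Arc 4: start y=0.000, vy=4.148 → t=0.846, apex=0.877, x_land=27.442, impact vy=-4.148
  bounce: vy ← 0.7·4.148 = 2.903
Arc 5: start y=0.000, vy=2.903 → t=0.592, apex=0.430, x_land=30.348, impact vy=-2.903
  bounce: vy ← 0.7·2.903 = 2.032
Arc 6: start y=0.000, vy=2.032 → t=0.414, apex=0.211, x_land=32.382, impact vy=-2.032
  bounce: vy ← 0.7·2.032 = 1.423

1 1.810 7.453 8.885
2 1.726 3.652 17.358
3 1.208 1.789 23.290
4 0.846 0.877 27.442
5 0.592 0.430 30.348
6 0.414 0.211 32.382
final: 32.382 1.423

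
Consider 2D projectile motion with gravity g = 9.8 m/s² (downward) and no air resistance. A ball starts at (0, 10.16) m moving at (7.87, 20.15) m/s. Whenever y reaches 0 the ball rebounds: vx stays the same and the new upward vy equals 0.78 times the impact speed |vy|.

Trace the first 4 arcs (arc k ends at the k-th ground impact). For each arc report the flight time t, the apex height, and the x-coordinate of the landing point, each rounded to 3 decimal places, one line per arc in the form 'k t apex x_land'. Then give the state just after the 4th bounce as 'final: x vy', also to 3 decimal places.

1 4.566 30.875 35.937
2 3.916 18.785 66.755
3 3.054 11.429 90.793
4 2.382 6.953 109.543
final: 109.543 9.106

Arc 1: start y=10.160, vy=20.150 → t=4.566, apex=30.875, x_land=35.937, impact vy=-24.600
  bounce: vy ← 0.78·24.600 = 19.188
Arc 2: start y=0.000, vy=19.188 → t=3.916, apex=18.785, x_land=66.755, impact vy=-19.188
  bounce: vy ← 0.78·19.188 = 14.967
Arc 3: start y=0.000, vy=14.967 → t=3.054, apex=11.429, x_land=90.793, impact vy=-14.967
  bounce: vy ← 0.78·14.967 = 11.674
Arc 4: start y=0.000, vy=11.674 → t=2.382, apex=6.953, x_land=109.543, impact vy=-11.674
  bounce: vy ← 0.78·11.674 = 9.106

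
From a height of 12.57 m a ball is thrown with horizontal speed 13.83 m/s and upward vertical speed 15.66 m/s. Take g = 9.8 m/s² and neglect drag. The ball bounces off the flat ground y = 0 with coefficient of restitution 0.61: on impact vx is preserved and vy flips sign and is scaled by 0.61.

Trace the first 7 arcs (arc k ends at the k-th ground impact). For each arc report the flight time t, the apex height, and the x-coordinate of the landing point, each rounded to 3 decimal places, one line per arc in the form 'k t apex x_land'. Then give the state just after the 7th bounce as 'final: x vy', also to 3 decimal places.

1 3.860 25.082 53.390
2 2.760 9.333 91.564
3 1.684 3.473 114.850
4 1.027 1.292 129.054
5 0.627 0.481 137.719
6 0.382 0.179 143.004
7 0.233 0.067 146.228
final: 146.228 0.697

Arc 1: start y=12.570, vy=15.660 → t=3.860, apex=25.082, x_land=53.390, impact vy=-22.172
  bounce: vy ← 0.61·22.172 = 13.525
Arc 2: start y=0.000, vy=13.525 → t=2.760, apex=9.333, x_land=91.564, impact vy=-13.525
  bounce: vy ← 0.61·13.525 = 8.250
Arc 3: start y=0.000, vy=8.250 → t=1.684, apex=3.473, x_land=114.850, impact vy=-8.250
  bounce: vy ← 0.61·8.250 = 5.033
Arc 4: start y=0.000, vy=5.033 → t=1.027, apex=1.292, x_land=129.054, impact vy=-5.033
  bounce: vy ← 0.61·5.033 = 3.070
Arc 5: start y=0.000, vy=3.070 → t=0.627, apex=0.481, x_land=137.719, impact vy=-3.070
  bounce: vy ← 0.61·3.070 = 1.873
Arc 6: start y=0.000, vy=1.873 → t=0.382, apex=0.179, x_land=143.004, impact vy=-1.873
  bounce: vy ← 0.61·1.873 = 1.142
Arc 7: start y=0.000, vy=1.142 → t=0.233, apex=0.067, x_land=146.228, impact vy=-1.142
  bounce: vy ← 0.61·1.142 = 0.697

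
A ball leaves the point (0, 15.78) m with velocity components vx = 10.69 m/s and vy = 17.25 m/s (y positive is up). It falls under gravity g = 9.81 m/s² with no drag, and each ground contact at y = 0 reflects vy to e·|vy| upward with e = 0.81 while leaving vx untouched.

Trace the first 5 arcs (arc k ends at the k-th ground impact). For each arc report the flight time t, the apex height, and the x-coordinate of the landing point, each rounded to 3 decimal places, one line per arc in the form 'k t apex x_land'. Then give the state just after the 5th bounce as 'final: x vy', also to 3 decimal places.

1 4.270 30.946 45.649
2 4.069 20.304 89.147
3 3.296 13.321 124.381
4 2.670 8.740 152.921
5 2.162 5.734 176.038
final: 176.038 8.592

Arc 1: start y=15.780, vy=17.250 → t=4.270, apex=30.946, x_land=45.649, impact vy=-24.641
  bounce: vy ← 0.81·24.641 = 19.959
Arc 2: start y=0.000, vy=19.959 → t=4.069, apex=20.304, x_land=89.147, impact vy=-19.959
  bounce: vy ← 0.81·19.959 = 16.167
Arc 3: start y=0.000, vy=16.167 → t=3.296, apex=13.321, x_land=124.381, impact vy=-16.167
  bounce: vy ← 0.81·16.167 = 13.095
Arc 4: start y=0.000, vy=13.095 → t=2.670, apex=8.740, x_land=152.921, impact vy=-13.095
  bounce: vy ← 0.81·13.095 = 10.607
Arc 5: start y=0.000, vy=10.607 → t=2.162, apex=5.734, x_land=176.038, impact vy=-10.607
  bounce: vy ← 0.81·10.607 = 8.592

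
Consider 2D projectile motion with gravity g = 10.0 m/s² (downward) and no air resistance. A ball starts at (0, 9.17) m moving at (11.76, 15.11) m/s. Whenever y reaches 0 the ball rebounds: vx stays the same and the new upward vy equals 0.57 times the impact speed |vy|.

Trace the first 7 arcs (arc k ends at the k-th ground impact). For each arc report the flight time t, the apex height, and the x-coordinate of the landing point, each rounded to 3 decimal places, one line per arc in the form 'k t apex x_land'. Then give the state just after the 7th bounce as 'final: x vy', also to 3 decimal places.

1 3.540 20.586 41.631
2 2.313 6.688 68.834
3 1.318 2.173 84.339
4 0.752 0.706 93.177
5 0.428 0.229 98.215
6 0.244 0.075 101.086
7 0.139 0.024 102.723
final: 102.723 0.397

Arc 1: start y=9.170, vy=15.110 → t=3.540, apex=20.586, x_land=41.631, impact vy=-20.291
  bounce: vy ← 0.57·20.291 = 11.566
Arc 2: start y=0.000, vy=11.566 → t=2.313, apex=6.688, x_land=68.834, impact vy=-11.566
  bounce: vy ← 0.57·11.566 = 6.592
Arc 3: start y=0.000, vy=6.592 → t=1.318, apex=2.173, x_land=84.339, impact vy=-6.592
  bounce: vy ← 0.57·6.592 = 3.758
Arc 4: start y=0.000, vy=3.758 → t=0.752, apex=0.706, x_land=93.177, impact vy=-3.758
  bounce: vy ← 0.57·3.758 = 2.142
Arc 5: start y=0.000, vy=2.142 → t=0.428, apex=0.229, x_land=98.215, impact vy=-2.142
  bounce: vy ← 0.57·2.142 = 1.221
Arc 6: start y=0.000, vy=1.221 → t=0.244, apex=0.075, x_land=101.086, impact vy=-1.221
  bounce: vy ← 0.57·1.221 = 0.696
Arc 7: start y=0.000, vy=0.696 → t=0.139, apex=0.024, x_land=102.723, impact vy=-0.696
  bounce: vy ← 0.57·0.696 = 0.397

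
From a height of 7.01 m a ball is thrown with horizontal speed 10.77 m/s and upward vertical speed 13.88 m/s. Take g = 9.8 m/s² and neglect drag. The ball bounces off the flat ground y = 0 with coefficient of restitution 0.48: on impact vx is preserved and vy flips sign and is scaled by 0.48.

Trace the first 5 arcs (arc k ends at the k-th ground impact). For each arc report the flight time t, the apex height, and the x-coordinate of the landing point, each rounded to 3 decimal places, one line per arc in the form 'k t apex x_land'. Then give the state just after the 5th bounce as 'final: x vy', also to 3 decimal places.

Arc 1: start y=7.010, vy=13.880 → t=3.270, apex=16.839, x_land=35.219, impact vy=-18.167
  bounce: vy ← 0.48·18.167 = 8.720
Arc 2: start y=0.000, vy=8.720 → t=1.780, apex=3.880, x_land=54.386, impact vy=-8.720
  bounce: vy ← 0.48·8.720 = 4.186
Arc 3: start y=0.000, vy=4.186 → t=0.854, apex=0.894, x_land=63.586, impact vy=-4.186
  bounce: vy ← 0.48·4.186 = 2.009
Arc 4: start y=0.000, vy=2.009 → t=0.410, apex=0.206, x_land=68.002, impact vy=-2.009
  bounce: vy ← 0.48·2.009 = 0.964
Arc 5: start y=0.000, vy=0.964 → t=0.197, apex=0.047, x_land=70.122, impact vy=-0.964
  bounce: vy ← 0.48·0.964 = 0.463

1 3.270 16.839 35.219
2 1.780 3.880 54.386
3 0.854 0.894 63.586
4 0.410 0.206 68.002
5 0.197 0.047 70.122
final: 70.122 0.463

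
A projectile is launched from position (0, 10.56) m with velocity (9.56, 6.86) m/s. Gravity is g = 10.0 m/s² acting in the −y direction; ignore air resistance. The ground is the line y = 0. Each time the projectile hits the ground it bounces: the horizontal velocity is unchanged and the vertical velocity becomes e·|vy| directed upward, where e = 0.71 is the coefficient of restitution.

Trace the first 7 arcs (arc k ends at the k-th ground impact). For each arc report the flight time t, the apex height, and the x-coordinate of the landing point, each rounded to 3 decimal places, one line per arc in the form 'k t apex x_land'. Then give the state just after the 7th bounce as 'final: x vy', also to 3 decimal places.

Arc 1: start y=10.560, vy=6.860 → t=2.293, apex=12.913, x_land=21.922, impact vy=-16.070
  bounce: vy ← 0.71·16.070 = 11.410
Arc 2: start y=0.000, vy=11.410 → t=2.282, apex=6.509, x_land=43.737, impact vy=-11.410
  bounce: vy ← 0.71·11.410 = 8.101
Arc 3: start y=0.000, vy=8.101 → t=1.620, apex=3.281, x_land=59.227, impact vy=-8.101
  bounce: vy ← 0.71·8.101 = 5.752
Arc 4: start y=0.000, vy=5.752 → t=1.150, apex=1.654, x_land=70.224, impact vy=-5.752
  bounce: vy ← 0.71·5.752 = 4.084
Arc 5: start y=0.000, vy=4.084 → t=0.817, apex=0.834, x_land=78.032, impact vy=-4.084
  bounce: vy ← 0.71·4.084 = 2.899
Arc 6: start y=0.000, vy=2.899 → t=0.580, apex=0.420, x_land=83.576, impact vy=-2.899
  bounce: vy ← 0.71·2.899 = 2.059
Arc 7: start y=0.000, vy=2.059 → t=0.412, apex=0.212, x_land=87.512, impact vy=-2.059
  bounce: vy ← 0.71·2.059 = 1.462

1 2.293 12.913 21.922
2 2.282 6.509 43.737
3 1.620 3.281 59.227
4 1.150 1.654 70.224
5 0.817 0.834 78.032
6 0.580 0.420 83.576
7 0.412 0.212 87.512
final: 87.512 1.462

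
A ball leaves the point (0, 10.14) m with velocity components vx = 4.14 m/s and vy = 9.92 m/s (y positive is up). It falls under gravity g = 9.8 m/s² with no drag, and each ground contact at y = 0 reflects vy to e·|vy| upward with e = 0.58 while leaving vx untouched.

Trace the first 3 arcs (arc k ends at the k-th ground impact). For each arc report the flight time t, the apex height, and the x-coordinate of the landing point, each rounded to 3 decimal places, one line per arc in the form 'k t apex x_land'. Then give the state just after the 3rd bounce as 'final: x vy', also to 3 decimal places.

1 2.771 15.161 11.473
2 2.040 5.100 19.920
3 1.183 1.716 24.820
final: 24.820 3.363

Arc 1: start y=10.140, vy=9.920 → t=2.771, apex=15.161, x_land=11.473, impact vy=-17.238
  bounce: vy ← 0.58·17.238 = 9.998
Arc 2: start y=0.000, vy=9.998 → t=2.040, apex=5.100, x_land=19.920, impact vy=-9.998
  bounce: vy ← 0.58·9.998 = 5.799
Arc 3: start y=0.000, vy=5.799 → t=1.183, apex=1.716, x_land=24.820, impact vy=-5.799
  bounce: vy ← 0.58·5.799 = 3.363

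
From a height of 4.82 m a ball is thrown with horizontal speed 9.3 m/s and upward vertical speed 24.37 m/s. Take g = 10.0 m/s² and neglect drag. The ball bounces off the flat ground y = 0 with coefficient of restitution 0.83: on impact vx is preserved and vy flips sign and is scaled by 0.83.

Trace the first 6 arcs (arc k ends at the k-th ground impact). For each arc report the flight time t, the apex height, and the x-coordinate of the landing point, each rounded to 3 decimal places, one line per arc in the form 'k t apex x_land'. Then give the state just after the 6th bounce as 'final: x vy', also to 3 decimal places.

1 5.064 34.515 47.098
2 4.361 23.777 87.659
3 3.620 16.380 121.325
4 3.005 11.284 149.268
5 2.494 7.774 172.460
6 2.070 5.355 191.709
final: 191.709 8.590

Arc 1: start y=4.820, vy=24.370 → t=5.064, apex=34.515, x_land=47.098, impact vy=-26.274
  bounce: vy ← 0.83·26.274 = 21.807
Arc 2: start y=0.000, vy=21.807 → t=4.361, apex=23.777, x_land=87.659, impact vy=-21.807
  bounce: vy ← 0.83·21.807 = 18.100
Arc 3: start y=0.000, vy=18.100 → t=3.620, apex=16.380, x_land=121.325, impact vy=-18.100
  bounce: vy ← 0.83·18.100 = 15.023
Arc 4: start y=0.000, vy=15.023 → t=3.005, apex=11.284, x_land=149.268, impact vy=-15.023
  bounce: vy ← 0.83·15.023 = 12.469
Arc 5: start y=0.000, vy=12.469 → t=2.494, apex=7.774, x_land=172.460, impact vy=-12.469
  bounce: vy ← 0.83·12.469 = 10.349
Arc 6: start y=0.000, vy=10.349 → t=2.070, apex=5.355, x_land=191.709, impact vy=-10.349
  bounce: vy ← 0.83·10.349 = 8.590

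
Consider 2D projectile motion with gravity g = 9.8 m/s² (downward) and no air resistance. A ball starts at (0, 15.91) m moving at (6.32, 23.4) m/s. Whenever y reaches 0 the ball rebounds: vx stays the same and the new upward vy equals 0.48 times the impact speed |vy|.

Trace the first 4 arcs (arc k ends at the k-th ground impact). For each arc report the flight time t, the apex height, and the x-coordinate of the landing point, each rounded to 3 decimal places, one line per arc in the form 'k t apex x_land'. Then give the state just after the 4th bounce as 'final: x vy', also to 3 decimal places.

Arc 1: start y=15.910, vy=23.400 → t=5.379, apex=43.847, x_land=33.996, impact vy=-29.315
  bounce: vy ← 0.48·29.315 = 14.071
Arc 2: start y=0.000, vy=14.071 → t=2.872, apex=10.102, x_land=52.145, impact vy=-14.071
  bounce: vy ← 0.48·14.071 = 6.754
Arc 3: start y=0.000, vy=6.754 → t=1.378, apex=2.328, x_land=60.857, impact vy=-6.754
  bounce: vy ← 0.48·6.754 = 3.242
Arc 4: start y=0.000, vy=3.242 → t=0.662, apex=0.536, x_land=65.039, impact vy=-3.242
  bounce: vy ← 0.48·3.242 = 1.556

1 5.379 43.847 33.996
2 2.872 10.102 52.145
3 1.378 2.328 60.857
4 0.662 0.536 65.039
final: 65.039 1.556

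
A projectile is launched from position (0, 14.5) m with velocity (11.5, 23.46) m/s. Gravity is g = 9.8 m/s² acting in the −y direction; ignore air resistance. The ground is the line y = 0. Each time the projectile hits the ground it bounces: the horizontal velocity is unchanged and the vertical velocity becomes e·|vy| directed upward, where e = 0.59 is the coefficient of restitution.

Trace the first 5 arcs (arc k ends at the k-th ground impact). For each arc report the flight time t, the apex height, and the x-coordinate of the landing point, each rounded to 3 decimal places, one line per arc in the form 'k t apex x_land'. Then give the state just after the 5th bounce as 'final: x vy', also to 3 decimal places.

1 5.342 42.580 61.430
2 3.478 14.822 101.432
3 2.052 5.160 125.034
4 1.211 1.796 138.958
5 0.714 0.625 147.174
final: 147.174 2.065

Arc 1: start y=14.500, vy=23.460 → t=5.342, apex=42.580, x_land=61.430, impact vy=-28.889
  bounce: vy ← 0.59·28.889 = 17.044
Arc 2: start y=0.000, vy=17.044 → t=3.478, apex=14.822, x_land=101.432, impact vy=-17.044
  bounce: vy ← 0.59·17.044 = 10.056
Arc 3: start y=0.000, vy=10.056 → t=2.052, apex=5.160, x_land=125.034, impact vy=-10.056
  bounce: vy ← 0.59·10.056 = 5.933
Arc 4: start y=0.000, vy=5.933 → t=1.211, apex=1.796, x_land=138.958, impact vy=-5.933
  bounce: vy ← 0.59·5.933 = 3.501
Arc 5: start y=0.000, vy=3.501 → t=0.714, apex=0.625, x_land=147.174, impact vy=-3.501
  bounce: vy ← 0.59·3.501 = 2.065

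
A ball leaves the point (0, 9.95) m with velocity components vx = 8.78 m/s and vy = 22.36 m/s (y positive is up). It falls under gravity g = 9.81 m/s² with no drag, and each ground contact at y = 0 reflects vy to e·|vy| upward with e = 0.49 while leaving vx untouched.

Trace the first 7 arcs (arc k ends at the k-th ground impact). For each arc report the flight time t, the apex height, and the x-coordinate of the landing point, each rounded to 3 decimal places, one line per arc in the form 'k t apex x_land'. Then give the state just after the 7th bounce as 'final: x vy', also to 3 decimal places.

Arc 1: start y=9.950, vy=22.360 → t=4.967, apex=35.433, x_land=43.610, impact vy=-26.366
  bounce: vy ← 0.49·26.366 = 12.920
Arc 2: start y=0.000, vy=12.920 → t=2.634, apex=8.507, x_land=66.737, impact vy=-12.920
  bounce: vy ← 0.49·12.920 = 6.331
Arc 3: start y=0.000, vy=6.331 → t=1.291, apex=2.043, x_land=78.068, impact vy=-6.331
  bounce: vy ← 0.49·6.331 = 3.102
Arc 4: start y=0.000, vy=3.102 → t=0.632, apex=0.490, x_land=83.621, impact vy=-3.102
  bounce: vy ← 0.49·3.102 = 1.520
Arc 5: start y=0.000, vy=1.520 → t=0.310, apex=0.118, x_land=86.342, impact vy=-1.520
  bounce: vy ← 0.49·1.520 = 0.745
Arc 6: start y=0.000, vy=0.745 → t=0.152, apex=0.028, x_land=87.675, impact vy=-0.745
  bounce: vy ← 0.49·0.745 = 0.365
Arc 7: start y=0.000, vy=0.365 → t=0.074, apex=0.007, x_land=88.328, impact vy=-0.365
  bounce: vy ← 0.49·0.365 = 0.179

1 4.967 35.433 43.610
2 2.634 8.507 66.737
3 1.291 2.043 78.068
4 0.632 0.490 83.621
5 0.310 0.118 86.342
6 0.152 0.028 87.675
7 0.074 0.007 88.328
final: 88.328 0.179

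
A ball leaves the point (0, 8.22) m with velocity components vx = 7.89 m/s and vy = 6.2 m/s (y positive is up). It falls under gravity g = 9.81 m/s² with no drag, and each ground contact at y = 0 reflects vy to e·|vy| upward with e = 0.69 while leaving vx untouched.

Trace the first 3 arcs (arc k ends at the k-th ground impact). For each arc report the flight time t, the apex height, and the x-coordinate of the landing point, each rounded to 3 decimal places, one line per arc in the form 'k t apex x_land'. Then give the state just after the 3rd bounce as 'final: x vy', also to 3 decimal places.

Arc 1: start y=8.220, vy=6.200 → t=2.073, apex=10.179, x_land=16.353, impact vy=-14.132
  bounce: vy ← 0.69·14.132 = 9.751
Arc 2: start y=0.000, vy=9.751 → t=1.988, apex=4.846, x_land=32.038, impact vy=-9.751
  bounce: vy ← 0.69·9.751 = 6.728
Arc 3: start y=0.000, vy=6.728 → t=1.372, apex=2.307, x_land=42.861, impact vy=-6.728
  bounce: vy ← 0.69·6.728 = 4.643

1 2.073 10.179 16.353
2 1.988 4.846 32.038
3 1.372 2.307 42.861
final: 42.861 4.643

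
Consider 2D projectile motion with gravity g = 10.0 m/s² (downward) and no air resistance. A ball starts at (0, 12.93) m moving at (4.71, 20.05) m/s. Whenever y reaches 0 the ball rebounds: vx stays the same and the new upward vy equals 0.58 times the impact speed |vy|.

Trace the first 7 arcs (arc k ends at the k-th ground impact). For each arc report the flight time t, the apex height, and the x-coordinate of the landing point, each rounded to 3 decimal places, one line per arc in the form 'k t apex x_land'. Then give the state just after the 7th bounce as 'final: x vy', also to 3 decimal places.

1 4.575 33.030 21.549
2 2.981 11.111 35.592
3 1.729 3.738 43.737
4 1.003 1.257 48.461
5 0.582 0.423 51.201
6 0.337 0.142 52.790
7 0.196 0.048 53.711
final: 53.711 0.568

Arc 1: start y=12.930, vy=20.050 → t=4.575, apex=33.030, x_land=21.549, impact vy=-25.702
  bounce: vy ← 0.58·25.702 = 14.907
Arc 2: start y=0.000, vy=14.907 → t=2.981, apex=11.111, x_land=35.592, impact vy=-14.907
  bounce: vy ← 0.58·14.907 = 8.646
Arc 3: start y=0.000, vy=8.646 → t=1.729, apex=3.738, x_land=43.737, impact vy=-8.646
  bounce: vy ← 0.58·8.646 = 5.015
Arc 4: start y=0.000, vy=5.015 → t=1.003, apex=1.257, x_land=48.461, impact vy=-5.015
  bounce: vy ← 0.58·5.015 = 2.909
Arc 5: start y=0.000, vy=2.909 → t=0.582, apex=0.423, x_land=51.201, impact vy=-2.909
  bounce: vy ← 0.58·2.909 = 1.687
Arc 6: start y=0.000, vy=1.687 → t=0.337, apex=0.142, x_land=52.790, impact vy=-1.687
  bounce: vy ← 0.58·1.687 = 0.978
Arc 7: start y=0.000, vy=0.978 → t=0.196, apex=0.048, x_land=53.711, impact vy=-0.978
  bounce: vy ← 0.58·0.978 = 0.568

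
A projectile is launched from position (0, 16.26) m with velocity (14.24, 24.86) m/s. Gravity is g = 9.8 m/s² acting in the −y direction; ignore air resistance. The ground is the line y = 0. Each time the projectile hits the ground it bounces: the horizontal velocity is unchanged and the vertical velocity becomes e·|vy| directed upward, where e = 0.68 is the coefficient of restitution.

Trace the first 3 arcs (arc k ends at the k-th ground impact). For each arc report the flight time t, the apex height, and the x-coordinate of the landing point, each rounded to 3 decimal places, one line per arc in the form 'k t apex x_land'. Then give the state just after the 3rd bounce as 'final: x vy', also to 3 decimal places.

1 5.660 47.792 80.595
2 4.247 22.099 141.077
3 2.888 10.219 182.205
final: 182.205 9.623

Arc 1: start y=16.260, vy=24.860 → t=5.660, apex=47.792, x_land=80.595, impact vy=-30.606
  bounce: vy ← 0.68·30.606 = 20.812
Arc 2: start y=0.000, vy=20.812 → t=4.247, apex=22.099, x_land=141.077, impact vy=-20.812
  bounce: vy ← 0.68·20.812 = 14.152
Arc 3: start y=0.000, vy=14.152 → t=2.888, apex=10.219, x_land=182.205, impact vy=-14.152
  bounce: vy ← 0.68·14.152 = 9.623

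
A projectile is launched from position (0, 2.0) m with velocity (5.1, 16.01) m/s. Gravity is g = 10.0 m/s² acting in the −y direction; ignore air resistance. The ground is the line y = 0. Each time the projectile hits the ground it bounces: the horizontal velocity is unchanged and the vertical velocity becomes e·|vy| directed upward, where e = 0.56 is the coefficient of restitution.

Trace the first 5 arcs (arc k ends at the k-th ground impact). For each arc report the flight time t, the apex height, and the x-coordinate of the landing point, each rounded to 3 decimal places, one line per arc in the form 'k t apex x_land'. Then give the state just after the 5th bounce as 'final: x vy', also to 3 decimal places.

1 3.322 14.816 16.944
2 1.928 4.646 26.777
3 1.080 1.457 32.283
4 0.605 0.457 35.367
5 0.339 0.143 37.093
final: 37.093 0.948

Arc 1: start y=2.000, vy=16.010 → t=3.322, apex=14.816, x_land=16.944, impact vy=-17.214
  bounce: vy ← 0.56·17.214 = 9.640
Arc 2: start y=0.000, vy=9.640 → t=1.928, apex=4.646, x_land=26.777, impact vy=-9.640
  bounce: vy ← 0.56·9.640 = 5.398
Arc 3: start y=0.000, vy=5.398 → t=1.080, apex=1.457, x_land=32.283, impact vy=-5.398
  bounce: vy ← 0.56·5.398 = 3.023
Arc 4: start y=0.000, vy=3.023 → t=0.605, apex=0.457, x_land=35.367, impact vy=-3.023
  bounce: vy ← 0.56·3.023 = 1.693
Arc 5: start y=0.000, vy=1.693 → t=0.339, apex=0.143, x_land=37.093, impact vy=-1.693
  bounce: vy ← 0.56·1.693 = 0.948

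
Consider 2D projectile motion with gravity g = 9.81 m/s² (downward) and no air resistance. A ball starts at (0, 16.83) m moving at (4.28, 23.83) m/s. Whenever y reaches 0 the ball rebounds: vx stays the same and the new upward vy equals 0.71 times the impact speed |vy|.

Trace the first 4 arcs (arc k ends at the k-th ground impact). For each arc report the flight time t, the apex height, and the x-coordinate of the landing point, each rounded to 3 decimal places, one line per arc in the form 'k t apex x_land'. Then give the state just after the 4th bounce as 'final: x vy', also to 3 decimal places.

1 5.484 45.773 23.471
2 4.338 23.074 42.037
3 3.080 11.632 55.219
4 2.187 5.864 64.578
final: 64.578 7.615

Arc 1: start y=16.830, vy=23.830 → t=5.484, apex=45.773, x_land=23.471, impact vy=-29.968
  bounce: vy ← 0.71·29.968 = 21.277
Arc 2: start y=0.000, vy=21.277 → t=4.338, apex=23.074, x_land=42.037, impact vy=-21.277
  bounce: vy ← 0.71·21.277 = 15.107
Arc 3: start y=0.000, vy=15.107 → t=3.080, apex=11.632, x_land=55.219, impact vy=-15.107
  bounce: vy ← 0.71·15.107 = 10.726
Arc 4: start y=0.000, vy=10.726 → t=2.187, apex=5.864, x_land=64.578, impact vy=-10.726
  bounce: vy ← 0.71·10.726 = 7.615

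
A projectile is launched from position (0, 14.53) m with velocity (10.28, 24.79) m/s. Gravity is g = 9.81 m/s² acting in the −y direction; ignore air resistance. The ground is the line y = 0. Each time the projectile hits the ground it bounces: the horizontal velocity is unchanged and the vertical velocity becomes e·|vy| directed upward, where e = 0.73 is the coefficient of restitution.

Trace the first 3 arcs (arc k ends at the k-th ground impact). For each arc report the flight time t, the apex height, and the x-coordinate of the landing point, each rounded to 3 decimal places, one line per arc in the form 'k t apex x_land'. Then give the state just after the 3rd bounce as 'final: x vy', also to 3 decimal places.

1 5.584 45.852 57.408
2 4.464 24.435 103.297
3 3.259 13.021 136.796
final: 136.796 11.668

Arc 1: start y=14.530, vy=24.790 → t=5.584, apex=45.852, x_land=57.408, impact vy=-29.994
  bounce: vy ← 0.73·29.994 = 21.895
Arc 2: start y=0.000, vy=21.895 → t=4.464, apex=24.435, x_land=103.297, impact vy=-21.895
  bounce: vy ← 0.73·21.895 = 15.984
Arc 3: start y=0.000, vy=15.984 → t=3.259, apex=13.021, x_land=136.796, impact vy=-15.984
  bounce: vy ← 0.73·15.984 = 11.668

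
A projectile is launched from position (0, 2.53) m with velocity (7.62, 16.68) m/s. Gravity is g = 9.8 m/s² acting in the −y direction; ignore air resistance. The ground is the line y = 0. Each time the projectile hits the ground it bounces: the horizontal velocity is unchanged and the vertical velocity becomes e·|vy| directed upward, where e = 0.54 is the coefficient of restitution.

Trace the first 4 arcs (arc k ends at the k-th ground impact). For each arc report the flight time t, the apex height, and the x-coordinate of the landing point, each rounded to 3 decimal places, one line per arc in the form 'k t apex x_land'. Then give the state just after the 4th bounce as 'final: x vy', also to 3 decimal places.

1 3.550 16.725 27.048
2 1.995 4.877 42.252
3 1.077 1.422 50.462
4 0.582 0.415 54.896
final: 54.896 1.540

Arc 1: start y=2.530, vy=16.680 → t=3.550, apex=16.725, x_land=27.048, impact vy=-18.106
  bounce: vy ← 0.54·18.106 = 9.777
Arc 2: start y=0.000, vy=9.777 → t=1.995, apex=4.877, x_land=42.252, impact vy=-9.777
  bounce: vy ← 0.54·9.777 = 5.280
Arc 3: start y=0.000, vy=5.280 → t=1.077, apex=1.422, x_land=50.462, impact vy=-5.280
  bounce: vy ← 0.54·5.280 = 2.851
Arc 4: start y=0.000, vy=2.851 → t=0.582, apex=0.415, x_land=54.896, impact vy=-2.851
  bounce: vy ← 0.54·2.851 = 1.540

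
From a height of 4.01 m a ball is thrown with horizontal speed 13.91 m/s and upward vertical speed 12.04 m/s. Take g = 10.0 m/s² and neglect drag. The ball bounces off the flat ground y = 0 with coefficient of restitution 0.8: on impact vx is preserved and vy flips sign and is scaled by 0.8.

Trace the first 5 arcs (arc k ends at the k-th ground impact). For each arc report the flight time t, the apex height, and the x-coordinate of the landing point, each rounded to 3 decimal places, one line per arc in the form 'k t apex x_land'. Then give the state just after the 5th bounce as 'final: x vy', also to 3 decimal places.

Arc 1: start y=4.010, vy=12.040 → t=2.705, apex=11.258, x_land=37.620, impact vy=-15.005
  bounce: vy ← 0.8·15.005 = 12.004
Arc 2: start y=0.000, vy=12.004 → t=2.401, apex=7.205, x_land=71.016, impact vy=-12.004
  bounce: vy ← 0.8·12.004 = 9.603
Arc 3: start y=0.000, vy=9.603 → t=1.921, apex=4.611, x_land=97.733, impact vy=-9.603
  bounce: vy ← 0.8·9.603 = 7.683
Arc 4: start y=0.000, vy=7.683 → t=1.537, apex=2.951, x_land=119.106, impact vy=-7.683
  bounce: vy ← 0.8·7.683 = 6.146
Arc 5: start y=0.000, vy=6.146 → t=1.229, apex=1.889, x_land=136.205, impact vy=-6.146
  bounce: vy ← 0.8·6.146 = 4.917

1 2.705 11.258 37.620
2 2.401 7.205 71.016
3 1.921 4.611 97.733
4 1.537 2.951 119.106
5 1.229 1.889 136.205
final: 136.205 4.917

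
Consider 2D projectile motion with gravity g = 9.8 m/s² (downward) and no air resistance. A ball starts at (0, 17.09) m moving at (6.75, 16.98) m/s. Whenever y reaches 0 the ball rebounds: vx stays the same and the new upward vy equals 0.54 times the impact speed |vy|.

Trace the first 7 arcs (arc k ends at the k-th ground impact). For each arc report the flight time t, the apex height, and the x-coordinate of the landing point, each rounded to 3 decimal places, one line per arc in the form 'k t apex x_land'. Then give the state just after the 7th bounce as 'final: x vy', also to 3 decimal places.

1 4.280 31.800 28.891
2 2.751 9.273 47.463
3 1.486 2.704 57.491
4 0.802 0.788 62.907
5 0.433 0.230 65.831
6 0.234 0.067 67.410
7 0.126 0.020 68.263
final: 68.263 0.334

Arc 1: start y=17.090, vy=16.980 → t=4.280, apex=31.800, x_land=28.891, impact vy=-24.966
  bounce: vy ← 0.54·24.966 = 13.481
Arc 2: start y=0.000, vy=13.481 → t=2.751, apex=9.273, x_land=47.463, impact vy=-13.481
  bounce: vy ← 0.54·13.481 = 7.280
Arc 3: start y=0.000, vy=7.280 → t=1.486, apex=2.704, x_land=57.491, impact vy=-7.280
  bounce: vy ← 0.54·7.280 = 3.931
Arc 4: start y=0.000, vy=3.931 → t=0.802, apex=0.788, x_land=62.907, impact vy=-3.931
  bounce: vy ← 0.54·3.931 = 2.123
Arc 5: start y=0.000, vy=2.123 → t=0.433, apex=0.230, x_land=65.831, impact vy=-2.123
  bounce: vy ← 0.54·2.123 = 1.146
Arc 6: start y=0.000, vy=1.146 → t=0.234, apex=0.067, x_land=67.410, impact vy=-1.146
  bounce: vy ← 0.54·1.146 = 0.619
Arc 7: start y=0.000, vy=0.619 → t=0.126, apex=0.020, x_land=68.263, impact vy=-0.619
  bounce: vy ← 0.54·0.619 = 0.334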